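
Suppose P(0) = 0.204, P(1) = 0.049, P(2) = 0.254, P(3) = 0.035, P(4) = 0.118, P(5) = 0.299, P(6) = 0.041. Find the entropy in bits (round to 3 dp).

2.426 bits

H = −Σ pᵢ log₂ pᵢ.
−0.204·log₂(0.204) = 0.4678
−0.049·log₂(0.049) = 0.2132
−0.254·log₂(0.254) = 0.5022
−0.035·log₂(0.035) = 0.1693
−0.118·log₂(0.118) = 0.3638
−0.299·log₂(0.299) = 0.5208
−0.041·log₂(0.041) = 0.1889
Sum ≈ 2.4260 → 2.426 bits.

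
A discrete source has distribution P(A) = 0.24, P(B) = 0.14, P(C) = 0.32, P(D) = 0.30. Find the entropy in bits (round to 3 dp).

H = −Σ pᵢ log₂ pᵢ.
−0.24·log₂(0.24) = 0.4941
−0.14·log₂(0.14) = 0.3971
−0.32·log₂(0.32) = 0.5260
−0.30·log₂(0.30) = 0.5211
Sum ≈ 1.9384 → 1.938 bits.

1.938 bits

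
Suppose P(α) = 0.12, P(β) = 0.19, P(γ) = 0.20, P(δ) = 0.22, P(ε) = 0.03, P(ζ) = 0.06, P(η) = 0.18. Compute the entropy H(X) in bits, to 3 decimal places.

2.608 bits

H = −Σ pᵢ log₂ pᵢ.
−0.12·log₂(0.12) = 0.3671
−0.19·log₂(0.19) = 0.4552
−0.20·log₂(0.20) = 0.4644
−0.22·log₂(0.22) = 0.4806
−0.03·log₂(0.03) = 0.1518
−0.06·log₂(0.06) = 0.2435
−0.18·log₂(0.18) = 0.4453
Sum ≈ 2.6079 → 2.608 bits.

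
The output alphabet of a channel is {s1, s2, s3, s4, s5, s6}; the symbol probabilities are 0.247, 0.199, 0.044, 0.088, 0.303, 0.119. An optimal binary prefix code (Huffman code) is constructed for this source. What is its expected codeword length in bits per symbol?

2.383 bits/symbol

Repeatedly combine the two least-probable nodes; the expected code length is the sum of the merged weights.
merge 11/250 + 11/125 → 33/250
merge 119/1000 + 33/250 → 251/1000
merge 199/1000 + 247/1000 → 223/500
merge 251/1000 + 303/1000 → 277/500
merge 223/500 + 277/500 → 1
L = 33/250 + 251/1000 + 223/500 + 277/500 + 1 = 2383/1000 = 2.383 bits/symbol.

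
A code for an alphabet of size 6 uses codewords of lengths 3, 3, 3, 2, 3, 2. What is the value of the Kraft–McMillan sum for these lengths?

1

With common denominator 2^3 = 8: Σ 2^(−ℓᵢ) = 1/8 + 1/8 + 1/8 + 2/8 + 1/8 + 2/8 = 8/8 = 1.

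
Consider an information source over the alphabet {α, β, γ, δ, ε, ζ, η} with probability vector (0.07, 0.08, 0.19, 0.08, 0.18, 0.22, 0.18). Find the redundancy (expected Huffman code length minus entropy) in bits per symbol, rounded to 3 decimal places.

Entropy H = −Σ p log₂ p ≈ 2.6780 bits.
Huffman merges: 7/100+2/25→3/20; 2/25+3/20→23/100; 9/50+9/50→9/25; 19/100+11/50→41/100; 23/100+9/25→59/100; 41/100+59/100→1. L = 137/50 ≈ 2.7400.
L − H = 2.7400 − 2.6780 = 0.062 bits.

0.062 bits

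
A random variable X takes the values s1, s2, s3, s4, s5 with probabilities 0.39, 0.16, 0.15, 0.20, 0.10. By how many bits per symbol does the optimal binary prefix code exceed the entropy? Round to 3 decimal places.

0.060 bits

Entropy H = −Σ p log₂ p ≈ 2.1599 bits.
Huffman merges: 1/10+3/20→1/4; 4/25+1/5→9/25; 1/4+9/25→61/100; 39/100+61/100→1. L = 111/50 ≈ 2.2200.
L − H = 2.2200 − 2.1599 = 0.060 bits.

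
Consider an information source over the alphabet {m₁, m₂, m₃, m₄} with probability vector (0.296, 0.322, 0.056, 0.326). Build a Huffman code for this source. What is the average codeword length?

2 bits/symbol

Repeatedly combine the two least-probable nodes; the expected code length is the sum of the merged weights.
merge 7/125 + 37/125 → 44/125
merge 161/500 + 163/500 → 81/125
merge 44/125 + 81/125 → 1
L = 44/125 + 81/125 + 1 = 2 bits/symbol.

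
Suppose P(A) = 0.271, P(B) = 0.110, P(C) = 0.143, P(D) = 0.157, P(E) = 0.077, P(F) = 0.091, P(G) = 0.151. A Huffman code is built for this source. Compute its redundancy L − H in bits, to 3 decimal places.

0.036 bits

Entropy H = −Σ p log₂ p ≈ 2.6927 bits.
Huffman merges: 77/1000+91/1000→21/125; 11/100+143/1000→253/1000; 151/1000+157/1000→77/250; 21/125+253/1000→421/1000; 271/1000+77/250→579/1000; 421/1000+579/1000→1. L = 2729/1000 ≈ 2.7290.
L − H = 2.7290 − 2.6927 = 0.036 bits.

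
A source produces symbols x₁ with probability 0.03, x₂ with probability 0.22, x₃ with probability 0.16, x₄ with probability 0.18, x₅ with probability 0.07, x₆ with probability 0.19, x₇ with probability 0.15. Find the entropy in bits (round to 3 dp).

H = −Σ pᵢ log₂ pᵢ.
−0.03·log₂(0.03) = 0.1518
−0.22·log₂(0.22) = 0.4806
−0.16·log₂(0.16) = 0.4230
−0.18·log₂(0.18) = 0.4453
−0.07·log₂(0.07) = 0.2686
−0.19·log₂(0.19) = 0.4552
−0.15·log₂(0.15) = 0.4105
Sum ≈ 2.6350 → 2.635 bits.

2.635 bits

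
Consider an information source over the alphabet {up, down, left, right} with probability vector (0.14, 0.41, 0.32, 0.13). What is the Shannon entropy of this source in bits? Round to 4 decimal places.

H = −Σ pᵢ log₂ pᵢ.
−0.14·log₂(0.14) = 0.3971
−0.41·log₂(0.41) = 0.5274
−0.32·log₂(0.32) = 0.5260
−0.13·log₂(0.13) = 0.3826
Sum ≈ 1.8332 → 1.8332 bits.

1.8332 bits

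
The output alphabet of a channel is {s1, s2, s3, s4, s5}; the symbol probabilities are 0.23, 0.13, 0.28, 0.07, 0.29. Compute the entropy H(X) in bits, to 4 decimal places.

2.1710 bits

H = −Σ pᵢ log₂ pᵢ.
−0.23·log₂(0.23) = 0.4877
−0.13·log₂(0.13) = 0.3826
−0.28·log₂(0.28) = 0.5142
−0.07·log₂(0.07) = 0.2686
−0.29·log₂(0.29) = 0.5179
Sum ≈ 2.1710 → 2.1710 bits.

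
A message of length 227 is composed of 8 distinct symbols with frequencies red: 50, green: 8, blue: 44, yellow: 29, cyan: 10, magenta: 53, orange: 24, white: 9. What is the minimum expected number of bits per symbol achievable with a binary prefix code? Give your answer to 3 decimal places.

2.740 bits/symbol

Probabilities are the counts divided by 227.
Repeatedly combine the two least-probable nodes; the expected code length is the sum of the merged weights.
merge 8/227 + 9/227 → 17/227
merge 10/227 + 17/227 → 27/227
merge 24/227 + 27/227 → 51/227
merge 29/227 + 44/227 → 73/227
merge 50/227 + 51/227 → 101/227
merge 53/227 + 73/227 → 126/227
merge 101/227 + 126/227 → 1
L = 17/227 + 27/227 + 51/227 + 73/227 + 101/227 + 126/227 + 1 = 622/227 ≈ 2.740 bits/symbol.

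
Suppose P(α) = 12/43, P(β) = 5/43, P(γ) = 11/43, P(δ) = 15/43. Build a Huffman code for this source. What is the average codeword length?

Repeatedly combine the two least-probable nodes; the expected code length is the sum of the merged weights.
merge 5/43 + 11/43 → 16/43
merge 12/43 + 15/43 → 27/43
merge 16/43 + 27/43 → 1
L = 16/43 + 27/43 + 1 = 2 bits/symbol.

2 bits/symbol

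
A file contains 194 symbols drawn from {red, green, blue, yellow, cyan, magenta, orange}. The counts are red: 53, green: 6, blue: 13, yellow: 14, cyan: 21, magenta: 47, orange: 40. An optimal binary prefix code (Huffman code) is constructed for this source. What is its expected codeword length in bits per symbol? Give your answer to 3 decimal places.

2.546 bits/symbol

Probabilities are the counts divided by 194.
Repeatedly combine the two least-probable nodes; the expected code length is the sum of the merged weights.
merge 3/97 + 13/194 → 19/194
merge 7/97 + 19/194 → 33/194
merge 21/194 + 33/194 → 27/97
merge 20/97 + 47/194 → 87/194
merge 53/194 + 27/97 → 107/194
merge 87/194 + 107/194 → 1
L = 19/194 + 33/194 + 27/97 + 87/194 + 107/194 + 1 = 247/97 ≈ 2.546 bits/symbol.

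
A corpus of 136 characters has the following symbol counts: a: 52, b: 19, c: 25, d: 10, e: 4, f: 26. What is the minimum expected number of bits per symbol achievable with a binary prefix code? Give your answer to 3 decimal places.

Probabilities are the counts divided by 136.
Repeatedly combine the two least-probable nodes; the expected code length is the sum of the merged weights.
merge 1/34 + 5/68 → 7/68
merge 7/68 + 19/136 → 33/136
merge 25/136 + 13/68 → 3/8
merge 33/136 + 3/8 → 21/34
merge 13/34 + 21/34 → 1
L = 7/68 + 33/136 + 3/8 + 21/34 + 1 = 159/68 ≈ 2.338 bits/symbol.

2.338 bits/symbol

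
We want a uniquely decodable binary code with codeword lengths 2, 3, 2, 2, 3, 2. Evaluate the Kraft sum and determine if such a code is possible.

1.25; no

With common denominator 2^3 = 8: Σ 2^(−ℓᵢ) = 2/8 + 1/8 + 2/8 + 2/8 + 1/8 + 2/8 = 10/8 = 1.25.
Kraft's inequality requires Σ ≤ 1; here Σ = 1.25 > 1, so no such prefix code exists.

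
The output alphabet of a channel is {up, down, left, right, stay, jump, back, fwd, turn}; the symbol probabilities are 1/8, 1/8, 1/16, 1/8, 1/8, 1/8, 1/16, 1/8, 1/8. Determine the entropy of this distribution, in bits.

3.125 bits

Each probability is a power of 1/2, so log₂(1/p) is an integer.
H = Σ p·log₂(1/p) = 1/8·3 + 1/8·3 + 1/16·4 + 1/8·3 + 1/8·3 + 1/8·3 + 1/16·4 + 1/8·3 + 1/8·3 = 3.125 bits.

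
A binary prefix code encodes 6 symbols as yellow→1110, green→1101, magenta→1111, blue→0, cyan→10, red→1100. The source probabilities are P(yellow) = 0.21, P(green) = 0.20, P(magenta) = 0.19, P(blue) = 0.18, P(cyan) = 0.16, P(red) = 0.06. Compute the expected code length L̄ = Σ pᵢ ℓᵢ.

L̄ = Σ pᵢ·ℓᵢ = 0.21·4 + 0.20·4 + 0.19·4 + 0.18·1 + 0.16·2 + 0.06·4 = 3.14 bits/symbol.

3.14 bits/symbol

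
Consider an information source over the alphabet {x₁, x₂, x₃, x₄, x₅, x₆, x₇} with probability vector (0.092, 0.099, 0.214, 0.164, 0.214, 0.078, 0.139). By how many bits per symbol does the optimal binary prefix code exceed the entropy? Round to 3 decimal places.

0.032 bits

Entropy H = −Σ p log₂ p ≈ 2.7095 bits.
Huffman merges: 39/500+23/250→17/100; 99/1000+139/1000→119/500; 41/250+17/100→167/500; 107/500+107/500→107/250; 119/500+167/500→143/250; 107/250+143/250→1. L = 1371/500 ≈ 2.7420.
L − H = 2.7420 − 2.7095 = 0.032 bits.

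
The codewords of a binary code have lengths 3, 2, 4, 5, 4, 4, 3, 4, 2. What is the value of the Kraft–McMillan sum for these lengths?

With common denominator 2^5 = 32: Σ 2^(−ℓᵢ) = 4/32 + 8/32 + 2/32 + 1/32 + 2/32 + 2/32 + 4/32 + 2/32 + 8/32 = 33/32 = 1.03125.

1.03125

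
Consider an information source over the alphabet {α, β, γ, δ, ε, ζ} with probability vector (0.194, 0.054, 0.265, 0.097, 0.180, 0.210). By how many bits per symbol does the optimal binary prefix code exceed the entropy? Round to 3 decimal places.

Entropy H = −Σ p log₂ p ≈ 2.4387 bits.
Huffman merges: 27/500+97/1000→151/1000; 151/1000+9/50→331/1000; 97/500+21/100→101/250; 53/200+331/1000→149/250; 101/250+149/250→1. L = 1241/500 ≈ 2.4820.
L − H = 2.4820 − 2.4387 = 0.043 bits.

0.043 bits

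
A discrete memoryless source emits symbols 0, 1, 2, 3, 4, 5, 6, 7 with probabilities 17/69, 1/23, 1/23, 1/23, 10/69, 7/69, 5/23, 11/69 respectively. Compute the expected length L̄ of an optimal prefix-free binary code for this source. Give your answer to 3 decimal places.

Repeatedly combine the two least-probable nodes; the expected code length is the sum of the merged weights.
merge 1/23 + 1/23 → 2/23
merge 1/23 + 2/23 → 3/23
merge 7/69 + 3/23 → 16/69
merge 10/69 + 11/69 → 7/23
merge 5/23 + 16/69 → 31/69
merge 17/69 + 7/23 → 38/69
merge 31/69 + 38/69 → 1
L = 2/23 + 3/23 + 16/69 + 7/23 + 31/69 + 38/69 + 1 = 190/69 ≈ 2.754 bits/symbol.

2.754 bits/symbol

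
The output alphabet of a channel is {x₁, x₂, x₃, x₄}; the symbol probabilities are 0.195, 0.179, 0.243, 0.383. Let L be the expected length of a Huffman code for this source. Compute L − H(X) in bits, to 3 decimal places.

0.061 bits

Entropy H = −Σ p log₂ p ≈ 1.9304 bits.
Huffman merges: 179/1000+39/200→187/500; 243/1000+187/500→617/1000; 383/1000+617/1000→1. L = 1991/1000 ≈ 1.9910.
L − H = 1.9910 − 1.9304 = 0.061 bits.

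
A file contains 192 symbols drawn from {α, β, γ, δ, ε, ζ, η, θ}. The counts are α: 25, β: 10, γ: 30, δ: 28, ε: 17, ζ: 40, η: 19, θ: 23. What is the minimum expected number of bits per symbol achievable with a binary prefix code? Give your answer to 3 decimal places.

2.932 bits/symbol

Probabilities are the counts divided by 192.
Repeatedly combine the two least-probable nodes; the expected code length is the sum of the merged weights.
merge 5/96 + 17/192 → 9/64
merge 19/192 + 23/192 → 7/32
merge 25/192 + 9/64 → 13/48
merge 7/48 + 5/32 → 29/96
merge 5/24 + 7/32 → 41/96
merge 13/48 + 29/96 → 55/96
merge 41/96 + 55/96 → 1
L = 9/64 + 7/32 + 13/48 + 29/96 + 41/96 + 55/96 + 1 = 563/192 ≈ 2.932 bits/symbol.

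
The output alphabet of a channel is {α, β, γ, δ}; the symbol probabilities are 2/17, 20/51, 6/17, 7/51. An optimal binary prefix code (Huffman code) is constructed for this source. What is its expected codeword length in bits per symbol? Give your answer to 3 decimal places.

Repeatedly combine the two least-probable nodes; the expected code length is the sum of the merged weights.
merge 2/17 + 7/51 → 13/51
merge 13/51 + 6/17 → 31/51
merge 20/51 + 31/51 → 1
L = 13/51 + 31/51 + 1 = 95/51 ≈ 1.863 bits/symbol.

1.863 bits/symbol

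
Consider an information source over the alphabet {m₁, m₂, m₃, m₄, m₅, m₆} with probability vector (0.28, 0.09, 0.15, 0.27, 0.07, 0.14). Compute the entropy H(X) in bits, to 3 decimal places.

H = −Σ pᵢ log₂ pᵢ.
−0.28·log₂(0.28) = 0.5142
−0.09·log₂(0.09) = 0.3127
−0.15·log₂(0.15) = 0.4105
−0.27·log₂(0.27) = 0.5100
−0.07·log₂(0.07) = 0.2686
−0.14·log₂(0.14) = 0.3971
Sum ≈ 2.4131 → 2.413 bits.

2.413 bits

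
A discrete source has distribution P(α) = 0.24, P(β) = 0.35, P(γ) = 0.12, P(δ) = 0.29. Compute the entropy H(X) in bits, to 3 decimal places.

1.909 bits

H = −Σ pᵢ log₂ pᵢ.
−0.24·log₂(0.24) = 0.4941
−0.35·log₂(0.35) = 0.5301
−0.12·log₂(0.12) = 0.3671
−0.29·log₂(0.29) = 0.5179
Sum ≈ 1.9092 → 1.909 bits.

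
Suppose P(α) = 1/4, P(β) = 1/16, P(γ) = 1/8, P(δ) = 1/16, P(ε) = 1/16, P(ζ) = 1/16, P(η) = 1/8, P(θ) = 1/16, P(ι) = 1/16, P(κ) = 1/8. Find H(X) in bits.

Each probability is a power of 1/2, so log₂(1/p) is an integer.
H = Σ p·log₂(1/p) = 1/4·2 + 1/16·4 + 1/8·3 + 1/16·4 + 1/16·4 + 1/16·4 + 1/8·3 + 1/16·4 + 1/16·4 + 1/8·3 = 3.125 bits.

3.125 bits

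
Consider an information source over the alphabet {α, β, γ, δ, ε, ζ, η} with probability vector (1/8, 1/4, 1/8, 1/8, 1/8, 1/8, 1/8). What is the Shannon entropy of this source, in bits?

Each probability is a power of 1/2, so log₂(1/p) is an integer.
H = Σ p·log₂(1/p) = 1/8·3 + 1/4·2 + 1/8·3 + 1/8·3 + 1/8·3 + 1/8·3 + 1/8·3 = 2.75 bits.

2.75 bits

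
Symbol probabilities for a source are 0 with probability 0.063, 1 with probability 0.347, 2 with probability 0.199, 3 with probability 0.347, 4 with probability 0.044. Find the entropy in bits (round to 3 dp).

H = −Σ pᵢ log₂ pᵢ.
−0.063·log₂(0.063) = 0.2513
−0.347·log₂(0.347) = 0.5299
−0.199·log₂(0.199) = 0.4635
−0.347·log₂(0.347) = 0.5299
−0.044·log₂(0.044) = 0.1983
Sum ≈ 1.9728 → 1.973 bits.

1.973 bits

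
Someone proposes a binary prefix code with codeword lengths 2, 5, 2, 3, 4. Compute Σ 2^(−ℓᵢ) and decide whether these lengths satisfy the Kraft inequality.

With common denominator 2^5 = 32: Σ 2^(−ℓᵢ) = 8/32 + 1/32 + 8/32 + 4/32 + 2/32 = 23/32 = 0.71875.
Kraft's inequality requires Σ ≤ 1; here Σ = 0.71875 ≤ 1, so such a prefix code exists.

0.71875; yes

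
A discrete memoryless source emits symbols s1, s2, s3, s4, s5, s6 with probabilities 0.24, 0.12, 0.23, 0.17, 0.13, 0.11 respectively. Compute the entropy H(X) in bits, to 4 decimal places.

2.5164 bits

H = −Σ pᵢ log₂ pᵢ.
−0.24·log₂(0.24) = 0.4941
−0.12·log₂(0.12) = 0.3671
−0.23·log₂(0.23) = 0.4877
−0.17·log₂(0.17) = 0.4346
−0.13·log₂(0.13) = 0.3826
−0.11·log₂(0.11) = 0.3503
Sum ≈ 2.5164 → 2.5164 bits.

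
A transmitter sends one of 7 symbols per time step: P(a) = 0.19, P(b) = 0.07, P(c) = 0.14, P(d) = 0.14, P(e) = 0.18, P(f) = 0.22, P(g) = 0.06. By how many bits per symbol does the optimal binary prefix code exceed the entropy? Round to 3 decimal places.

0.033 bits

Entropy H = −Σ p log₂ p ≈ 2.6874 bits.
Huffman merges: 3/50+7/100→13/100; 13/100+7/50→27/100; 7/50+9/50→8/25; 19/100+11/50→41/100; 27/100+8/25→59/100; 41/100+59/100→1. L = 68/25 ≈ 2.7200.
L − H = 2.7200 − 2.6874 = 0.033 bits.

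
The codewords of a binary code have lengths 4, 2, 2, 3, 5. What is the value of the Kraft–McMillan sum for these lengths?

With common denominator 2^5 = 32: Σ 2^(−ℓᵢ) = 2/32 + 8/32 + 8/32 + 4/32 + 1/32 = 23/32 = 0.71875.

0.71875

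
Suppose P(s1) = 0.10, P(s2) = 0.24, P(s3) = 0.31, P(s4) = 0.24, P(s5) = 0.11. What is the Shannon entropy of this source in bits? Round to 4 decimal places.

2.1945 bits

H = −Σ pᵢ log₂ pᵢ.
−0.10·log₂(0.10) = 0.3322
−0.24·log₂(0.24) = 0.4941
−0.31·log₂(0.31) = 0.5238
−0.24·log₂(0.24) = 0.4941
−0.11·log₂(0.11) = 0.3503
Sum ≈ 2.1945 → 2.1945 bits.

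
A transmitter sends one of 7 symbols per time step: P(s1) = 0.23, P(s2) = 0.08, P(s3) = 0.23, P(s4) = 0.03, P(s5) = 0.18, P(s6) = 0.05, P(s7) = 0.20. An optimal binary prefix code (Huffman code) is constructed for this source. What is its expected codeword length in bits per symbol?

2.58 bits/symbol

Repeatedly combine the two least-probable nodes; the expected code length is the sum of the merged weights.
merge 3/100 + 1/20 → 2/25
merge 2/25 + 2/25 → 4/25
merge 4/25 + 9/50 → 17/50
merge 1/5 + 23/100 → 43/100
merge 23/100 + 17/50 → 57/100
merge 43/100 + 57/100 → 1
L = 2/25 + 4/25 + 17/50 + 43/100 + 57/100 + 1 = 129/50 = 2.58 bits/symbol.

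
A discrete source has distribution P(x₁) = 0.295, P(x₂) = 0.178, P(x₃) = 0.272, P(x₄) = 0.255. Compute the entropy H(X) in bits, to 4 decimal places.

1.9764 bits

H = −Σ pᵢ log₂ pᵢ.
−0.295·log₂(0.295) = 0.5196
−0.178·log₂(0.178) = 0.4432
−0.272·log₂(0.272) = 0.5109
−0.255·log₂(0.255) = 0.5027
Sum ≈ 1.9764 → 1.9764 bits.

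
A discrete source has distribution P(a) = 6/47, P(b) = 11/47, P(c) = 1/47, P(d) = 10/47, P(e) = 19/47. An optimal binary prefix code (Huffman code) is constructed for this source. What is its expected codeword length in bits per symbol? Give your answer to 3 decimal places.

2.106 bits/symbol

Repeatedly combine the two least-probable nodes; the expected code length is the sum of the merged weights.
merge 1/47 + 6/47 → 7/47
merge 7/47 + 10/47 → 17/47
merge 11/47 + 17/47 → 28/47
merge 19/47 + 28/47 → 1
L = 7/47 + 17/47 + 28/47 + 1 = 99/47 ≈ 2.106 bits/symbol.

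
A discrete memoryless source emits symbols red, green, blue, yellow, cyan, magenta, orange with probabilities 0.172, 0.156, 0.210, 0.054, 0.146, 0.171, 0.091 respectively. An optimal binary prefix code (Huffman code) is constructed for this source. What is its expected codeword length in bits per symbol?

2.763 bits/symbol

Repeatedly combine the two least-probable nodes; the expected code length is the sum of the merged weights.
merge 27/500 + 91/1000 → 29/200
merge 29/200 + 73/500 → 291/1000
merge 39/250 + 171/1000 → 327/1000
merge 43/250 + 21/100 → 191/500
merge 291/1000 + 327/1000 → 309/500
merge 191/500 + 309/500 → 1
L = 29/200 + 291/1000 + 327/1000 + 191/500 + 309/500 + 1 = 2763/1000 = 2.763 bits/symbol.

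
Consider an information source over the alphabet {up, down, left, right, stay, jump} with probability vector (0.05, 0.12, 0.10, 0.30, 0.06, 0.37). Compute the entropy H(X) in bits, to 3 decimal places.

2.211 bits

H = −Σ pᵢ log₂ pᵢ.
−0.05·log₂(0.05) = 0.2161
−0.12·log₂(0.12) = 0.3671
−0.10·log₂(0.10) = 0.3322
−0.30·log₂(0.30) = 0.5211
−0.06·log₂(0.06) = 0.2435
−0.37·log₂(0.37) = 0.5307
Sum ≈ 2.2107 → 2.211 bits.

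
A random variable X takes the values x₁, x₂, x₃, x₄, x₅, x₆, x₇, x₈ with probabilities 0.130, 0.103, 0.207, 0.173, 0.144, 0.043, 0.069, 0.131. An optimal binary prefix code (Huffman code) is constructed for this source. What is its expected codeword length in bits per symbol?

2.905 bits/symbol

Repeatedly combine the two least-probable nodes; the expected code length is the sum of the merged weights.
merge 43/1000 + 69/1000 → 14/125
merge 103/1000 + 14/125 → 43/200
merge 13/100 + 131/1000 → 261/1000
merge 18/125 + 173/1000 → 317/1000
merge 207/1000 + 43/200 → 211/500
merge 261/1000 + 317/1000 → 289/500
merge 211/500 + 289/500 → 1
L = 14/125 + 43/200 + 261/1000 + 317/1000 + 211/500 + 289/500 + 1 = 581/200 = 2.905 bits/symbol.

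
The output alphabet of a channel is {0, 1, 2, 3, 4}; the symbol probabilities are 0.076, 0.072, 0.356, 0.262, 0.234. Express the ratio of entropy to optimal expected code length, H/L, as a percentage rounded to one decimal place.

Entropy H = −Σ p log₂ p ≈ 2.0829 bits.
Huffman merges: 9/125+19/250→37/250; 37/250+117/500→191/500; 131/500+89/250→309/500; 191/500+309/500→1. L = 537/250 ≈ 2.1480.
Efficiency = H/L = 2.0829/2.1480 = 97.0%.

97.0%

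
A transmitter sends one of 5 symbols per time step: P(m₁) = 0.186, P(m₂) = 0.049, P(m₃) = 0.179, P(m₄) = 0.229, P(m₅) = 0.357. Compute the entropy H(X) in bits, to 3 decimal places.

2.126 bits

H = −Σ pᵢ log₂ pᵢ.
−0.186·log₂(0.186) = 0.4514
−0.049·log₂(0.049) = 0.2132
−0.179·log₂(0.179) = 0.4443
−0.229·log₂(0.229) = 0.4870
−0.357·log₂(0.357) = 0.5305
Sum ≈ 2.1263 → 2.126 bits.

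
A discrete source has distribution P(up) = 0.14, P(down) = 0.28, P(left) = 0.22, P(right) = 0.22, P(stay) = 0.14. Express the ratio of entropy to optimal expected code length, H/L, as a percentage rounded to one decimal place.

Entropy H = −Σ p log₂ p ≈ 2.2696 bits.
Huffman merges: 7/50+7/50→7/25; 11/50+11/50→11/25; 7/25+7/25→14/25; 11/25+14/25→1. L = 57/25 ≈ 2.2800.
Efficiency = H/L = 2.2696/2.2800 = 99.5%.

99.5%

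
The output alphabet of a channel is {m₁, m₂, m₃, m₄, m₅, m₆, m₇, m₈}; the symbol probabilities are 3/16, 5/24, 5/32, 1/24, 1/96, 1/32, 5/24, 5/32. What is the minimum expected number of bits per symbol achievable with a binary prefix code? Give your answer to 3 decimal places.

2.708 bits/symbol

Repeatedly combine the two least-probable nodes; the expected code length is the sum of the merged weights.
merge 1/96 + 1/32 → 1/24
merge 1/24 + 1/24 → 1/12
merge 1/12 + 5/32 → 23/96
merge 5/32 + 3/16 → 11/32
merge 5/24 + 5/24 → 5/12
merge 23/96 + 11/32 → 7/12
merge 5/12 + 7/12 → 1
L = 1/24 + 1/12 + 23/96 + 11/32 + 5/12 + 7/12 + 1 = 65/24 ≈ 2.708 bits/symbol.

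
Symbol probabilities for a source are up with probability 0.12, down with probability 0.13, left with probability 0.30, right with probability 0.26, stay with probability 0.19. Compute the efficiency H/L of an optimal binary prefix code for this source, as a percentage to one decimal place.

99.2%

Entropy H = −Σ p log₂ p ≈ 2.2313 bits.
Huffman merges: 3/25+13/100→1/4; 19/100+1/4→11/25; 13/50+3/10→14/25; 11/25+14/25→1. L = 9/4 ≈ 2.2500.
Efficiency = H/L = 2.2313/2.2500 = 99.2%.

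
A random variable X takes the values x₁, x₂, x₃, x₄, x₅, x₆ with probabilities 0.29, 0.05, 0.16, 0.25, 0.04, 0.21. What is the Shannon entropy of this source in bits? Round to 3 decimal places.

2.316 bits

H = −Σ pᵢ log₂ pᵢ.
−0.29·log₂(0.29) = 0.5179
−0.05·log₂(0.05) = 0.2161
−0.16·log₂(0.16) = 0.4230
−0.25·log₂(0.25) = 0.5000
−0.04·log₂(0.04) = 0.1858
−0.21·log₂(0.21) = 0.4728
Sum ≈ 2.3156 → 2.316 bits.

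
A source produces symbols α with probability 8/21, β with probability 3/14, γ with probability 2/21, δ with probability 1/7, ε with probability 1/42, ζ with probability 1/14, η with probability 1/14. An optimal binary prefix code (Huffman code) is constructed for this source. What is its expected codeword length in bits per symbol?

Repeatedly combine the two least-probable nodes; the expected code length is the sum of the merged weights.
merge 1/42 + 1/14 → 2/21
merge 1/14 + 2/21 → 1/6
merge 2/21 + 1/7 → 5/21
merge 1/6 + 3/14 → 8/21
merge 5/21 + 8/21 → 13/21
merge 8/21 + 13/21 → 1
L = 2/21 + 1/6 + 5/21 + 8/21 + 13/21 + 1 = 5/2 = 2.5 bits/symbol.

2.5 bits/symbol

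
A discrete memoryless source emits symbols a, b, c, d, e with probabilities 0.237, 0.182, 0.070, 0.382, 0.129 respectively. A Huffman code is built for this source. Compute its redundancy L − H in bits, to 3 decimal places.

0.078 bits

Entropy H = −Σ p log₂ p ≈ 2.1197 bits.
Huffman merges: 7/100+129/1000→199/1000; 91/500+199/1000→381/1000; 237/1000+381/1000→309/500; 191/500+309/500→1. L = 1099/500 ≈ 2.1980.
L − H = 2.1980 − 2.1197 = 0.078 bits.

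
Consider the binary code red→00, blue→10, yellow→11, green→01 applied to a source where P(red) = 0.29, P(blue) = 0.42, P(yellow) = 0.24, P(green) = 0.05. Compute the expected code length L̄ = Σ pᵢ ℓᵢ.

L̄ = Σ pᵢ·ℓᵢ = 0.29·2 + 0.42·2 + 0.24·2 + 0.05·2 = 2 bits/symbol.

2 bits/symbol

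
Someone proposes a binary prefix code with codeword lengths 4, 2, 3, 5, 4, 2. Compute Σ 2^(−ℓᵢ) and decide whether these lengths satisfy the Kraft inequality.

With common denominator 2^5 = 32: Σ 2^(−ℓᵢ) = 2/32 + 8/32 + 4/32 + 1/32 + 2/32 + 8/32 = 25/32 = 0.78125.
Kraft's inequality requires Σ ≤ 1; here Σ = 0.78125 ≤ 1, so such a prefix code exists.

0.78125; yes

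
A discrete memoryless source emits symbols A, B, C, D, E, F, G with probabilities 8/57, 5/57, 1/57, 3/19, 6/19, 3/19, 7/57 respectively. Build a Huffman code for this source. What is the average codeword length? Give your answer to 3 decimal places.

2.632 bits/symbol

Repeatedly combine the two least-probable nodes; the expected code length is the sum of the merged weights.
merge 1/57 + 5/57 → 2/19
merge 2/19 + 7/57 → 13/57
merge 8/57 + 3/19 → 17/57
merge 3/19 + 13/57 → 22/57
merge 17/57 + 6/19 → 35/57
merge 22/57 + 35/57 → 1
L = 2/19 + 13/57 + 17/57 + 22/57 + 35/57 + 1 = 50/19 ≈ 2.632 bits/symbol.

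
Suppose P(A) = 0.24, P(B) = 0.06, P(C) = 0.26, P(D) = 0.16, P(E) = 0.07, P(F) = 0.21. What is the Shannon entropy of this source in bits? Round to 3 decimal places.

H = −Σ pᵢ log₂ pᵢ.
−0.24·log₂(0.24) = 0.4941
−0.06·log₂(0.06) = 0.2435
−0.26·log₂(0.26) = 0.5053
−0.16·log₂(0.16) = 0.4230
−0.07·log₂(0.07) = 0.2686
−0.21·log₂(0.21) = 0.4728
Sum ≈ 2.4074 → 2.407 bits.

2.407 bits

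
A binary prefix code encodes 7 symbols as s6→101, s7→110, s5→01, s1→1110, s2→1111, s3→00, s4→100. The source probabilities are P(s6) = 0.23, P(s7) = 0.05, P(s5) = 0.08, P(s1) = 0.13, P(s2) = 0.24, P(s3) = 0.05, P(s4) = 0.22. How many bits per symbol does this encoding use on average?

3.24 bits/symbol

L̄ = Σ pᵢ·ℓᵢ = 0.23·3 + 0.05·3 + 0.08·2 + 0.13·4 + 0.24·4 + 0.05·2 + 0.22·3 = 3.24 bits/symbol.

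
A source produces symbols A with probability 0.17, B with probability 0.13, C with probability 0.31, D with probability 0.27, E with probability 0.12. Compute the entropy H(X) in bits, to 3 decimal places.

2.218 bits

H = −Σ pᵢ log₂ pᵢ.
−0.17·log₂(0.17) = 0.4346
−0.13·log₂(0.13) = 0.3826
−0.31·log₂(0.31) = 0.5238
−0.27·log₂(0.27) = 0.5100
−0.12·log₂(0.12) = 0.3671
Sum ≈ 2.2181 → 2.218 bits.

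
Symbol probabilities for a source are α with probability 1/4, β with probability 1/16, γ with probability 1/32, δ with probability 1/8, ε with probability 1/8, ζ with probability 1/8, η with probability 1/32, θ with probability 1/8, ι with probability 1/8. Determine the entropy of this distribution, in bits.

Each probability is a power of 1/2, so log₂(1/p) is an integer.
H = Σ p·log₂(1/p) = 1/4·2 + 1/16·4 + 1/32·5 + 1/8·3 + 1/8·3 + 1/8·3 + 1/32·5 + 1/8·3 + 1/8·3 = 2.9375 bits.

2.9375 bits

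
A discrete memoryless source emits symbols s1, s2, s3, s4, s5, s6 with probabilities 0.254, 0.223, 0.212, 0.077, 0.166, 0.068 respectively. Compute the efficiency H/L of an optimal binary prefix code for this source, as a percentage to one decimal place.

99.3%

Entropy H = −Σ p log₂ p ≈ 2.4380 bits.
Huffman merges: 17/250+77/1000→29/200; 29/200+83/500→311/1000; 53/250+223/1000→87/200; 127/500+311/1000→113/200; 87/200+113/200→1. L = 307/125 ≈ 2.4560.
Efficiency = H/L = 2.4380/2.4560 = 99.3%.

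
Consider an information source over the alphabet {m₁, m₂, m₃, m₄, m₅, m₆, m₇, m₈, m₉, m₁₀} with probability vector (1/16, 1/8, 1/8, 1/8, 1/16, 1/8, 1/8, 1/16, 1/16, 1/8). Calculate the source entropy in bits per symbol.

Each probability is a power of 1/2, so log₂(1/p) is an integer.
H = Σ p·log₂(1/p) = 1/16·4 + 1/8·3 + 1/8·3 + 1/8·3 + 1/16·4 + 1/8·3 + 1/8·3 + 1/16·4 + 1/16·4 + 1/8·3 = 3.25 bits.

3.25 bits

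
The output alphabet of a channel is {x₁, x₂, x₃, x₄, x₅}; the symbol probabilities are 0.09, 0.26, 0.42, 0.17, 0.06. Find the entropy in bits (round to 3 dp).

H = −Σ pᵢ log₂ pᵢ.
−0.09·log₂(0.09) = 0.3127
−0.26·log₂(0.26) = 0.5053
−0.42·log₂(0.42) = 0.5256
−0.17·log₂(0.17) = 0.4346
−0.06·log₂(0.06) = 0.2435
Sum ≈ 2.0217 → 2.022 bits.

2.022 bits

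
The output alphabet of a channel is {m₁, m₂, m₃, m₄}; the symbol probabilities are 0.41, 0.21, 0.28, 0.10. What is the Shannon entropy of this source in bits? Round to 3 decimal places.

H = −Σ pᵢ log₂ pᵢ.
−0.41·log₂(0.41) = 0.5274
−0.21·log₂(0.21) = 0.4728
−0.28·log₂(0.28) = 0.5142
−0.10·log₂(0.10) = 0.3322
Sum ≈ 1.8466 → 1.847 bits.

1.847 bits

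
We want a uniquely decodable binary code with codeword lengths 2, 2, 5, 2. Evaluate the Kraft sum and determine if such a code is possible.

0.78125; yes

With common denominator 2^5 = 32: Σ 2^(−ℓᵢ) = 8/32 + 8/32 + 1/32 + 8/32 = 25/32 = 0.78125.
Kraft's inequality requires Σ ≤ 1; here Σ = 0.78125 ≤ 1, so such a prefix code exists.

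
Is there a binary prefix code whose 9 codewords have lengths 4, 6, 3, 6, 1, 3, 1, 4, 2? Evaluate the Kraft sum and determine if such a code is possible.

With common denominator 2^6 = 64: Σ 2^(−ℓᵢ) = 4/64 + 1/64 + 8/64 + 1/64 + 32/64 + 8/64 + 32/64 + 4/64 + 16/64 = 106/64 = 1.65625.
Kraft's inequality requires Σ ≤ 1; here Σ = 1.65625 > 1, so no such prefix code exists.

1.65625; no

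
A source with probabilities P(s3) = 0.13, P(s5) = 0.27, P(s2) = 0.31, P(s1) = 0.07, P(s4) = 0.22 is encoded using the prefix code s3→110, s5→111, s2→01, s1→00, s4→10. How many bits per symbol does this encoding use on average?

L̄ = Σ pᵢ·ℓᵢ = 0.13·3 + 0.27·3 + 0.31·2 + 0.07·2 + 0.22·2 = 2.4 bits/symbol.

2.4 bits/symbol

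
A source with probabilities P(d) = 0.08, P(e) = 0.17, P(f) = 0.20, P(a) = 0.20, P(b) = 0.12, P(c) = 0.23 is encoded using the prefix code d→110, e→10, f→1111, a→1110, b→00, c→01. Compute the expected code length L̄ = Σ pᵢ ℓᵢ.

2.88 bits/symbol

L̄ = Σ pᵢ·ℓᵢ = 0.08·3 + 0.17·2 + 0.20·4 + 0.20·4 + 0.12·2 + 0.23·2 = 2.88 bits/symbol.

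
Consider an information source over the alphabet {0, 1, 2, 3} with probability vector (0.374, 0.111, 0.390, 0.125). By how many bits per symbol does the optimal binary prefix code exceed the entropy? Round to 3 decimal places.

Entropy H = −Σ p log₂ p ≈ 1.7875 bits.
Huffman merges: 111/1000+1/8→59/250; 59/250+187/500→61/100; 39/100+61/100→1. L = 923/500 ≈ 1.8460.
L − H = 1.8460 − 1.7875 = 0.059 bits.

0.059 bits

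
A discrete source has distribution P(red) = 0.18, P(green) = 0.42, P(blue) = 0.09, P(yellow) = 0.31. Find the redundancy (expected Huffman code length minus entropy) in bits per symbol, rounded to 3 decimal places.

0.043 bits

Entropy H = −Σ p log₂ p ≈ 1.8074 bits.
Huffman merges: 9/100+9/50→27/100; 27/100+31/100→29/50; 21/50+29/50→1. L = 37/20 ≈ 1.8500.
L − H = 1.8500 − 1.8074 = 0.043 bits.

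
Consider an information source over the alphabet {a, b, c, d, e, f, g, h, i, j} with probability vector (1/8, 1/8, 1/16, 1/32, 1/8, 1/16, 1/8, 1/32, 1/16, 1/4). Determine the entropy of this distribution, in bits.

3.0625 bits

Each probability is a power of 1/2, so log₂(1/p) is an integer.
H = Σ p·log₂(1/p) = 1/8·3 + 1/8·3 + 1/16·4 + 1/32·5 + 1/8·3 + 1/16·4 + 1/8·3 + 1/32·5 + 1/16·4 + 1/4·2 = 3.0625 bits.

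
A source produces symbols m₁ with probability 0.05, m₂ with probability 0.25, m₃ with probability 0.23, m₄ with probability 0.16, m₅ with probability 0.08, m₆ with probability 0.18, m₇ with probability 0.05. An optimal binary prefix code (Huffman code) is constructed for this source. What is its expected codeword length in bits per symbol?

2.62 bits/symbol

Repeatedly combine the two least-probable nodes; the expected code length is the sum of the merged weights.
merge 1/20 + 1/20 → 1/10
merge 2/25 + 1/10 → 9/50
merge 4/25 + 9/50 → 17/50
merge 9/50 + 23/100 → 41/100
merge 1/4 + 17/50 → 59/100
merge 41/100 + 59/100 → 1
L = 1/10 + 9/50 + 17/50 + 41/100 + 59/100 + 1 = 131/50 = 2.62 bits/symbol.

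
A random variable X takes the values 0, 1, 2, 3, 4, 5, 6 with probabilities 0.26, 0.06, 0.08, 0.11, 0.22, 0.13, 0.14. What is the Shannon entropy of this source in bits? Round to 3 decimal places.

2.651 bits

H = −Σ pᵢ log₂ pᵢ.
−0.26·log₂(0.26) = 0.5053
−0.06·log₂(0.06) = 0.2435
−0.08·log₂(0.08) = 0.2915
−0.11·log₂(0.11) = 0.3503
−0.22·log₂(0.22) = 0.4806
−0.13·log₂(0.13) = 0.3826
−0.14·log₂(0.14) = 0.3971
Sum ≈ 2.6509 → 2.651 bits.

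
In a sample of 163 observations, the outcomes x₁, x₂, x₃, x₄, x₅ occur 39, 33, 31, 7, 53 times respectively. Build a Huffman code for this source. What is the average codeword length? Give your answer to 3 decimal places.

Probabilities are the counts divided by 163.
Repeatedly combine the two least-probable nodes; the expected code length is the sum of the merged weights.
merge 7/163 + 31/163 → 38/163
merge 33/163 + 38/163 → 71/163
merge 39/163 + 53/163 → 92/163
merge 71/163 + 92/163 → 1
L = 38/163 + 71/163 + 92/163 + 1 = 364/163 ≈ 2.233 bits/symbol.

2.233 bits/symbol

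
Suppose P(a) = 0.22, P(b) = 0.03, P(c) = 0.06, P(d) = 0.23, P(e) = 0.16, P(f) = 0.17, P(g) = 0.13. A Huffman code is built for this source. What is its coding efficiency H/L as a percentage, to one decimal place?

Entropy H = −Σ p log₂ p ≈ 2.6038 bits.
Huffman merges: 3/100+3/50→9/100; 9/100+13/100→11/50; 4/25+17/100→33/100; 11/50+11/50→11/25; 23/100+33/100→14/25; 11/25+14/25→1. L = 66/25 ≈ 2.6400.
Efficiency = H/L = 2.6038/2.6400 = 98.6%.

98.6%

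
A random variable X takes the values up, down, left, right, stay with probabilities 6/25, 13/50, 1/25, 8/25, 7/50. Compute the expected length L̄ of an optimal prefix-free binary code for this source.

Repeatedly combine the two least-probable nodes; the expected code length is the sum of the merged weights.
merge 1/25 + 7/50 → 9/50
merge 9/50 + 6/25 → 21/50
merge 13/50 + 8/25 → 29/50
merge 21/50 + 29/50 → 1
L = 9/50 + 21/50 + 29/50 + 1 = 109/50 = 2.18 bits/symbol.

2.18 bits/symbol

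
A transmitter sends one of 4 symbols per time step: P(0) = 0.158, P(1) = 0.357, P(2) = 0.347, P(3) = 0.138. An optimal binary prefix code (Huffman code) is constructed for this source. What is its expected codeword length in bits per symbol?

1.939 bits/symbol

Repeatedly combine the two least-probable nodes; the expected code length is the sum of the merged weights.
merge 69/500 + 79/500 → 37/125
merge 37/125 + 347/1000 → 643/1000
merge 357/1000 + 643/1000 → 1
L = 37/125 + 643/1000 + 1 = 1939/1000 = 1.939 bits/symbol.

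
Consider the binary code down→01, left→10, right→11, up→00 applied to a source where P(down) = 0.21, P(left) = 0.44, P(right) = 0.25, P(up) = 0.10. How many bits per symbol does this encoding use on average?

2 bits/symbol

L̄ = Σ pᵢ·ℓᵢ = 0.21·2 + 0.44·2 + 0.25·2 + 0.10·2 = 2 bits/symbol.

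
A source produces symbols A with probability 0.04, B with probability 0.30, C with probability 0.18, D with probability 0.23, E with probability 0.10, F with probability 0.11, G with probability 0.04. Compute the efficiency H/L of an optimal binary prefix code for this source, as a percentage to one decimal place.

Entropy H = −Σ p log₂ p ≈ 2.5081 bits.
Huffman merges: 1/25+1/25→2/25; 2/25+1/10→9/50; 11/100+9/50→29/100; 9/50+23/100→41/100; 29/100+3/10→59/100; 41/100+59/100→1. L = 51/20 ≈ 2.5500.
Efficiency = H/L = 2.5081/2.5500 = 98.4%.

98.4%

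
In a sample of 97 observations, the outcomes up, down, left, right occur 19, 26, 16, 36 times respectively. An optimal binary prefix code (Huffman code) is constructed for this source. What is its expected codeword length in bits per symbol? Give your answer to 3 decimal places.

Probabilities are the counts divided by 97.
Repeatedly combine the two least-probable nodes; the expected code length is the sum of the merged weights.
merge 16/97 + 19/97 → 35/97
merge 26/97 + 35/97 → 61/97
merge 36/97 + 61/97 → 1
L = 35/97 + 61/97 + 1 = 193/97 ≈ 1.990 bits/symbol.

1.990 bits/symbol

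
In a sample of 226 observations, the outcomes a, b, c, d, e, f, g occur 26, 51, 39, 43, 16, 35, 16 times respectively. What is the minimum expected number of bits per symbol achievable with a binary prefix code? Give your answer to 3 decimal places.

2.726 bits/symbol

Probabilities are the counts divided by 226.
Repeatedly combine the two least-probable nodes; the expected code length is the sum of the merged weights.
merge 8/113 + 8/113 → 16/113
merge 13/113 + 16/113 → 29/113
merge 35/226 + 39/226 → 37/113
merge 43/226 + 51/226 → 47/113
merge 29/113 + 37/113 → 66/113
merge 47/113 + 66/113 → 1
L = 16/113 + 29/113 + 37/113 + 47/113 + 66/113 + 1 = 308/113 ≈ 2.726 bits/symbol.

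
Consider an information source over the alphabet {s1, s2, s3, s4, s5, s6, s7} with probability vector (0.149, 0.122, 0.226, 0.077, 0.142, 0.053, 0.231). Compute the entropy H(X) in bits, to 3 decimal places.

H = −Σ pᵢ log₂ pᵢ.
−0.149·log₂(0.149) = 0.4092
−0.122·log₂(0.122) = 0.3703
−0.226·log₂(0.226) = 0.4849
−0.077·log₂(0.077) = 0.2848
−0.142·log₂(0.142) = 0.3999
−0.053·log₂(0.053) = 0.2246
−0.231·log₂(0.231) = 0.4883
Sum ≈ 2.6621 → 2.662 bits.

2.662 bits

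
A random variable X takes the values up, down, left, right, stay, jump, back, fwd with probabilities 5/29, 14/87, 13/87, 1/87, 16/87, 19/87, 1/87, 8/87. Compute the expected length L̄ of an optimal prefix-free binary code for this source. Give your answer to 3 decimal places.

2.736 bits/symbol

Repeatedly combine the two least-probable nodes; the expected code length is the sum of the merged weights.
merge 1/87 + 1/87 → 2/87
merge 2/87 + 8/87 → 10/87
merge 10/87 + 13/87 → 23/87
merge 14/87 + 5/29 → 1/3
merge 16/87 + 19/87 → 35/87
merge 23/87 + 1/3 → 52/87
merge 35/87 + 52/87 → 1
L = 2/87 + 10/87 + 23/87 + 1/3 + 35/87 + 52/87 + 1 = 238/87 ≈ 2.736 bits/symbol.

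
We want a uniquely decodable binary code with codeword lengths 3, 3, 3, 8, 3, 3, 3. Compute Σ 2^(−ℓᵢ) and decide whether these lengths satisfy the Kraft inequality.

With common denominator 2^8 = 256: Σ 2^(−ℓᵢ) = 32/256 + 32/256 + 32/256 + 1/256 + 32/256 + 32/256 + 32/256 = 193/256 = 0.75390625.
Kraft's inequality requires Σ ≤ 1; here Σ = 0.75390625 ≤ 1, so such a prefix code exists.

0.75390625; yes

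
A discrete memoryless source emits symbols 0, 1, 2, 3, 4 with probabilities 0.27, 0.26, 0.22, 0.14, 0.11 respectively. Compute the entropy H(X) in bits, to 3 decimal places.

H = −Σ pᵢ log₂ pᵢ.
−0.27·log₂(0.27) = 0.5100
−0.26·log₂(0.26) = 0.5053
−0.22·log₂(0.22) = 0.4806
−0.14·log₂(0.14) = 0.3971
−0.11·log₂(0.11) = 0.3503
Sum ≈ 2.2433 → 2.243 bits.

2.243 bits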